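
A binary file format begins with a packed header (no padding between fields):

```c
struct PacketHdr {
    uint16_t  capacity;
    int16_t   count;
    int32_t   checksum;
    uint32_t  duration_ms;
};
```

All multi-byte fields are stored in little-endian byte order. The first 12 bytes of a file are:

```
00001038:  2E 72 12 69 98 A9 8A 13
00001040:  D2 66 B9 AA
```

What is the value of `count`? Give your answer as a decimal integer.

26898

`count` follows `capacity` (2 bytes), so it starts at byte offset 2 and occupies 2 bytes.
Bytes at offsets 2..3: 12 69.
Little-endian stores the least-significant byte at the lowest address.
Reassemble most-significant byte first: 69 12 → 0x6912.
0x6912 = 26898.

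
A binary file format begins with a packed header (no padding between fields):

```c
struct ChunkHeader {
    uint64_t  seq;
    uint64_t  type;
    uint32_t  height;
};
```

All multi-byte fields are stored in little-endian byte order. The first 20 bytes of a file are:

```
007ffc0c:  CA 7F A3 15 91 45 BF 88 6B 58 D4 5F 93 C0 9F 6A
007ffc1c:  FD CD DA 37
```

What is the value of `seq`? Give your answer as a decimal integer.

`seq` is the first field, at byte offset 0, occupying 8 bytes.
Bytes at offsets 0..7: CA 7F A3 15 91 45 BF 88.
Little-endian stores the least-significant byte at the lowest address.
Reassemble most-significant byte first: 88 BF 45 91 15 A3 7F CA → 0x88BF459115A37FCA.
0x88BF459115A37FCA = 9853670999145545674.

9853670999145545674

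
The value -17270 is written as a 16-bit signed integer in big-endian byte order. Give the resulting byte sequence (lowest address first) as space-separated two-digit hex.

BC 8A

Two's complement of -17270 in 16 bits: 17270 = 0x4376; invert → 0xBC89; add 1 → 0xBC8A.
Split into bytes (most-significant first): BC 8A.
Big-endian stores the most-significant byte at the lowest address.
So the memory order matches the most-significant-first order: BC 8A.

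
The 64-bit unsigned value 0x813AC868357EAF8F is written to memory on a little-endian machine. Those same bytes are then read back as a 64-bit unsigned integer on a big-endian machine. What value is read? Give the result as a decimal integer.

Stored little-endian, the bytes at ascending addresses are 8F AF 7E 35 68 C8 3A 81.
Read back as big-endian, the last byte is least significant, giving 0x8FAF7E3568C83A81.
0x8FAF7E3568C83A81 = 10353632836204378753.

10353632836204378753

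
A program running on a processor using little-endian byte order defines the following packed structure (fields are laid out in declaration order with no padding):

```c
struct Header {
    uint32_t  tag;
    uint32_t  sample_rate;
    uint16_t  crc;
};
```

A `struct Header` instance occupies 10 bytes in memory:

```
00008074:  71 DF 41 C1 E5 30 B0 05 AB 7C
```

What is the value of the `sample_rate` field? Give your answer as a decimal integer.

95432933

`sample_rate` follows `tag` (4 bytes), so it starts at byte offset 4 and occupies 4 bytes.
Bytes at offsets 4..7: E5 30 B0 05.
Little-endian: lowest address holds the least-significant byte.
Reassemble most-significant byte first: 05 B0 30 E5 → 0x05B030E5.
0x05B030E5 = 95432933.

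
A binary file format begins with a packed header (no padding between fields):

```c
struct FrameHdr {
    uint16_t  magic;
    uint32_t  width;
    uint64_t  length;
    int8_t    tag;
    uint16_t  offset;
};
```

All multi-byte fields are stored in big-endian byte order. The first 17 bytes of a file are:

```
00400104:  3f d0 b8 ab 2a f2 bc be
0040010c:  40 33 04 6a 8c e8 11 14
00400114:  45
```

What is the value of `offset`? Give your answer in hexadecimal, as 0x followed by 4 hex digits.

0x1445

`offset` follows `magic` (2 B), `width` (4 B), `length` (8 B), `tag` (1 B), so it starts at offset 2 + 4 + 8 + 1 = 15 and occupies 2 bytes.
Bytes at offsets 15..16: 14 45.
Big-endian stores the most-significant byte at the lowest address.
The bytes are already most-significant first: 0x1445.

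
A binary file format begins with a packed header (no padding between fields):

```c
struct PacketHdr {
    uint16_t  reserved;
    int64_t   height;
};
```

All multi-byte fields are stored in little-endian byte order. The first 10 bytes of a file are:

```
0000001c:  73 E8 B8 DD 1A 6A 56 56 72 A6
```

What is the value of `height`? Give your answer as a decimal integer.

`height` follows `reserved` (2 bytes), so it starts at byte offset 2 and occupies 8 bytes.
Bytes at offsets 2..9: B8 DD 1A 6A 56 56 72 A6.
Little-endian stores the least-significant byte at the lowest address.
Reassemble most-significant byte first: A6 72 56 56 6A 1A DD B8 → 0xA67256566A1ADDB8.
Top bit is set, so as a signed 64-bit value this is 0xA67256566A1ADDB8 − 2^64 = -6453000386921177672.

-6453000386921177672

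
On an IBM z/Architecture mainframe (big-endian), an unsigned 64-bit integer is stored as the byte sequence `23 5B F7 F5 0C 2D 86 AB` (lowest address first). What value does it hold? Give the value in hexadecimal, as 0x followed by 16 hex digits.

0x235BF7F50C2D86AB

Big-endian: lowest address holds the most-significant byte.
The bytes are already most-significant first: 0x235BF7F50C2D86AB.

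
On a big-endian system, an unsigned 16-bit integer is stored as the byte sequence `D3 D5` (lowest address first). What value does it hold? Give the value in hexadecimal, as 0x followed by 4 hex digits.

0xD3D5

In big-endian order the high byte comes first in memory.
The bytes are already most-significant first: 0xD3D5.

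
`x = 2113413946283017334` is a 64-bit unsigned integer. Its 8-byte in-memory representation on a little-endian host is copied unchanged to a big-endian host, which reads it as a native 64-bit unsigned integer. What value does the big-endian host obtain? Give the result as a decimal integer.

2113413946283017334 in 64-bit hexadecimal is 0x1D545AC96B8E4476.
Stored little-endian, the bytes at ascending addresses are 76 44 8E 6B C9 5A 54 1D.
Read back as big-endian, the last byte is least significant, giving 0x76448E6BC95A541D.
0x76448E6BC95A541D = 8522092988482606109.

8522092988482606109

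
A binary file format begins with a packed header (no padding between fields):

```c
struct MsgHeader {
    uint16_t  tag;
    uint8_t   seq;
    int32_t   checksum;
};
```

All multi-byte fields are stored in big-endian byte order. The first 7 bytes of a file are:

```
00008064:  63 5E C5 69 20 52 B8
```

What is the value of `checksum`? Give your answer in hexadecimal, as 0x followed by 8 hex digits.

`checksum` follows `tag` (2 B), `seq` (1 B), so it starts at offset 2 + 1 = 3 and occupies 4 bytes.
Bytes at offsets 3..6: 69 20 52 B8.
In big-endian order the high byte comes first in memory.
The bytes are already most-significant first: 0x692052B8.

0x692052B8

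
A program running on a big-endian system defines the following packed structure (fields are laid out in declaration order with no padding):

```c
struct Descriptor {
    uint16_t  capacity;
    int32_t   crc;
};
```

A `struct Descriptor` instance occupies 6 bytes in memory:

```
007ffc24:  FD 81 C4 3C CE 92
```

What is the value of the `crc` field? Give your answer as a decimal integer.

-1002647918

`crc` follows `capacity` (2 bytes), so it starts at byte offset 2 and occupies 4 bytes.
Bytes at offsets 2..5: C4 3C CE 92.
In big-endian order the high byte comes first in memory.
The bytes are already most-significant first: 0xC43CCE92.
Top bit is set, so as a signed 32-bit value this is 0xC43CCE92 − 2^32 = -1002647918.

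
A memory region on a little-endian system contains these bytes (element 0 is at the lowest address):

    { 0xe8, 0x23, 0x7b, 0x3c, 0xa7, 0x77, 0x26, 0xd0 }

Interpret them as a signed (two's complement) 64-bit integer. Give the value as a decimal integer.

-3447936904547589144

In little-endian order the low byte comes first in memory.
Reassemble most-significant byte first: D0 26 77 A7 3C 7B 23 E8 → 0xD02677A73C7B23E8.
Top bit is set, so as a signed 64-bit value this is 0xD02677A73C7B23E8 − 2^64 = -3447936904547589144.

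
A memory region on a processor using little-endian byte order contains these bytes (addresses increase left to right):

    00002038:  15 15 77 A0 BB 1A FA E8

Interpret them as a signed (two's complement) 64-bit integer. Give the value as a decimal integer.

-1658984119579241195

In little-endian order the low byte comes first in memory.
Reassemble most-significant byte first: E8 FA 1A BB A0 77 15 15 → 0xE8FA1ABBA0771515.
Top bit is set, so as a signed 64-bit value this is 0xE8FA1ABBA0771515 − 2^64 = -1658984119579241195.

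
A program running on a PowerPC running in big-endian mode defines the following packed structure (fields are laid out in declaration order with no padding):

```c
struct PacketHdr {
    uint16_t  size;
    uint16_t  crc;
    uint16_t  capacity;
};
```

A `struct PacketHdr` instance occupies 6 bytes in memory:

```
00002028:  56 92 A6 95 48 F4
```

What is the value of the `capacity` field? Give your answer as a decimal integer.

`capacity` follows `size` (2 B), `crc` (2 B), so it starts at offset 2 + 2 = 4 and occupies 2 bytes.
Bytes at offsets 4..5: 48 F4.
In big-endian order the high byte comes first in memory.
The bytes are already most-significant first: 0x48F4.
0x48F4 = 18676.

18676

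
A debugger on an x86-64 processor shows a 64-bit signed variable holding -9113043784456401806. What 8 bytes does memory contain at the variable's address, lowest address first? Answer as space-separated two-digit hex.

72 0C E5 04 F6 F6 87 81

Two's complement of -9113043784456401806 in 64 bits: 9113043784456401806 = 0x7E780909FB1AF38E; invert → 0x8187F6F604E50C71; add 1 → 0x8187F6F604E50C72.
Split into bytes (most-significant first): 81 87 F6 F6 04 E5 0C 72.
Little-endian: lowest address holds the least-significant byte.
So at ascending addresses the bytes are 72 0C E5 04 F6 F6 87 81.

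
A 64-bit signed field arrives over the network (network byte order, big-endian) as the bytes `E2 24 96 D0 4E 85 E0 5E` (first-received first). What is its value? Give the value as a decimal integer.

In big-endian order the high byte comes first in memory.
The bytes are already most-significant first: 0xE22496D04E85E05E.
Top bit is set, so as a signed 64-bit value this is 0xE22496D04E85E05E − 2^64 = -2151428900561493922.

-2151428900561493922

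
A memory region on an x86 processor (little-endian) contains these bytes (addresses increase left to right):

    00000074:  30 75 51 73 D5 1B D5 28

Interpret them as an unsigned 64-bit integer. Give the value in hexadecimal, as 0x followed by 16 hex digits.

In little-endian order the low byte comes first in memory.
Reassemble most-significant byte first: 28 D5 1B D5 73 51 75 30 → 0x28D51BD573517530.

0x28D51BD573517530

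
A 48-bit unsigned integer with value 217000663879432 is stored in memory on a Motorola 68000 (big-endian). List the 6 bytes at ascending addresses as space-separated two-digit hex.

C5 5C 67 7C 8F 08

217000663879432 in hexadecimal, padded to 48 bits, is 0xC55C677C8F08.
Split into bytes (most-significant first): C5 5C 67 7C 8F 08.
In big-endian order the high byte comes first in memory.
So the memory order matches the most-significant-first order: C5 5C 67 7C 8F 08.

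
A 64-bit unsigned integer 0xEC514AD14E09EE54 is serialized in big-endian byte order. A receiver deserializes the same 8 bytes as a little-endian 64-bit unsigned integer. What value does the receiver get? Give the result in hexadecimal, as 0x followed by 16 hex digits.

Stored big-endian, the bytes at ascending addresses are EC 51 4A D1 4E 09 EE 54.
Read back as little-endian, the first byte is least significant, giving 0x54EE094ED14A51EC.

0x54EE094ED14A51EC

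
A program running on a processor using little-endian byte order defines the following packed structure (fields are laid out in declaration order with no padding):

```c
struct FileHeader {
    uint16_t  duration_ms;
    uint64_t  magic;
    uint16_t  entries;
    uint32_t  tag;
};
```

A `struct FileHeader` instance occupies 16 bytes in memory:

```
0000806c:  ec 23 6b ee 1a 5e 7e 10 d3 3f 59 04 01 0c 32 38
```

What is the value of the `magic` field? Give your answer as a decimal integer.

`magic` follows `duration_ms` (2 bytes), so it starts at byte offset 2 and occupies 8 bytes.
Bytes at offsets 2..9: 6B EE 1A 5E 7E 10 D3 3F.
In little-endian order the low byte comes first in memory.
Reassemble most-significant byte first: 3F D3 10 7E 5E 1A EE 6B → 0x3FD3107E5E1AEE6B.
0x3FD3107E5E1AEE6B = 4599037779406155371.

4599037779406155371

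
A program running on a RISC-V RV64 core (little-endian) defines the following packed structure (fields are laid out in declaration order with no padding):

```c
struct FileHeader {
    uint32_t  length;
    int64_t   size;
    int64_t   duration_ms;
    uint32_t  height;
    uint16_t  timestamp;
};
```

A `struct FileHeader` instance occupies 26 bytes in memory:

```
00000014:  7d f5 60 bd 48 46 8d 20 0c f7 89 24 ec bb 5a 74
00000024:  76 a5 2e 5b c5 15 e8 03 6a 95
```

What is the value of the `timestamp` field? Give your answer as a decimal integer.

`timestamp` follows `length` (4 B), `size` (8 B), `duration_ms` (8 B), `height` (4 B), so it starts at offset 4 + 8 + 8 + 4 = 24 and occupies 2 bytes.
Bytes at offsets 24..25: 6A 95.
Little-endian: lowest address holds the least-significant byte.
Reassemble most-significant byte first: 95 6A → 0x956A.
0x956A = 38250.

38250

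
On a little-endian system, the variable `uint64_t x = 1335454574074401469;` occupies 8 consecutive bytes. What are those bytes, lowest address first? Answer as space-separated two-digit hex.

1335454574074401469 in hexadecimal, padded to 64 bits, is 0x12887CDC0D6012BD.
Split into bytes (most-significant first): 12 88 7C DC 0D 60 12 BD.
Little-endian stores the least-significant byte at the lowest address.
So at ascending addresses the bytes are BD 12 60 0D DC 7C 88 12.

BD 12 60 0D DC 7C 88 12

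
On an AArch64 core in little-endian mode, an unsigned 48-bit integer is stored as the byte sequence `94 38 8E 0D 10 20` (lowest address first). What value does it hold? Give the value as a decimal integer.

35253318989972

In little-endian order the low byte comes first in memory.
Reassemble most-significant byte first: 20 10 0D 8E 38 94 → 0x20100D8E3894.
0x20100D8E3894 = 35253318989972.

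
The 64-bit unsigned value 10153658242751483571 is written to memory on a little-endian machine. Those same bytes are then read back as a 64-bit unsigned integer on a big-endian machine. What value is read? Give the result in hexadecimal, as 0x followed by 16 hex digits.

10153658242751483571 in 64-bit hexadecimal is 0x8CE90A6019EB4EB3.
Stored little-endian, the bytes at ascending addresses are B3 4E EB 19 60 0A E9 8C.
Read back as big-endian, the last byte is least significant, giving 0xB34EEB19600AE98C.

0xB34EEB19600AE98C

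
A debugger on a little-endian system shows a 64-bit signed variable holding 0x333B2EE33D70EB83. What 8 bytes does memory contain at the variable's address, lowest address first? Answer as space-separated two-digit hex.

83 EB 70 3D E3 2E 3B 33

Split into bytes (most-significant first): 33 3B 2E E3 3D 70 EB 83.
In little-endian order the low byte comes first in memory.
So at ascending addresses the bytes are 83 EB 70 3D E3 2E 3B 33.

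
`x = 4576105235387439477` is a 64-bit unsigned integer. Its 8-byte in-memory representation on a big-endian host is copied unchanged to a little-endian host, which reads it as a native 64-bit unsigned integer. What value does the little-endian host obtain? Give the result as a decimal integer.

4576105235387439477 in 64-bit hexadecimal is 0x3F8197776212D975.
Stored big-endian, the bytes at ascending addresses are 3F 81 97 77 62 12 D9 75.
Read back as little-endian, the first byte is least significant, giving 0x75D912627797813F.
0x75D912627797813F = 8491838786506293567.

8491838786506293567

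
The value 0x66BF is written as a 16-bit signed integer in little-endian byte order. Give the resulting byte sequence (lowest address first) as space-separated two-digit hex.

BF 66

Split into bytes (most-significant first): 66 BF.
Little-endian: lowest address holds the least-significant byte.
So at ascending addresses the bytes are BF 66.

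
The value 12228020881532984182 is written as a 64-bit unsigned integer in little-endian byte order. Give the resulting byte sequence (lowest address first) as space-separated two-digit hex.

76 1B D5 75 34 A8 B2 A9

12228020881532984182 in hexadecimal, padded to 64 bits, is 0xA9B2A83475D51B76.
Split into bytes (most-significant first): A9 B2 A8 34 75 D5 1B 76.
Little-endian stores the least-significant byte at the lowest address.
So at ascending addresses the bytes are 76 1B D5 75 34 A8 B2 A9.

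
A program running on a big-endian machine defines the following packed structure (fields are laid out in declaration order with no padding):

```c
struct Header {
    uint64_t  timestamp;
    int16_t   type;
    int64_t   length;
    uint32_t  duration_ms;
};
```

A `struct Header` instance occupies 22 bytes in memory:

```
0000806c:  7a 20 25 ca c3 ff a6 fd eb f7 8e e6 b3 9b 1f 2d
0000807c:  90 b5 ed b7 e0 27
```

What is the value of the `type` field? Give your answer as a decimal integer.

-5129

`type` follows `timestamp` (8 bytes), so it starts at byte offset 8 and occupies 2 bytes.
Bytes at offsets 8..9: EB F7.
Big-endian stores the most-significant byte at the lowest address.
The bytes are already most-significant first: 0xEBF7.
Top bit is set, so as a signed 16-bit value this is 0xEBF7 − 2^16 = -5129.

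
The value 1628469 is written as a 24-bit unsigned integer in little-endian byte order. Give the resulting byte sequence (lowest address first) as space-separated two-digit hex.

35 D9 18

1628469 in hexadecimal, padded to 24 bits, is 0x18D935.
Split into bytes (most-significant first): 18 D9 35.
Little-endian stores the least-significant byte at the lowest address.
So at ascending addresses the bytes are 35 D9 18.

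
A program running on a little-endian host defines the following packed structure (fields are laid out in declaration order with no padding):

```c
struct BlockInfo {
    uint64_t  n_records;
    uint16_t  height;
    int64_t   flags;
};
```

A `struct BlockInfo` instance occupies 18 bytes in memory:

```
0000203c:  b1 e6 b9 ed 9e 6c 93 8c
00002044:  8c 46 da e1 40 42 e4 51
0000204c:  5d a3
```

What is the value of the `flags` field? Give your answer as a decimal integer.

`flags` follows `n_records` (8 B), `height` (2 B), so it starts at offset 8 + 2 = 10 and occupies 8 bytes.
Bytes at offsets 10..17: DA E1 40 42 E4 51 5D A3.
In little-endian order the low byte comes first in memory.
Reassemble most-significant byte first: A3 5D 51 E4 42 40 E1 DA → 0xA35D51E44240E1DA.
Top bit is set, so as a signed 64-bit value this is 0xA35D51E44240E1DA − 2^64 = -6675089031887265318.

-6675089031887265318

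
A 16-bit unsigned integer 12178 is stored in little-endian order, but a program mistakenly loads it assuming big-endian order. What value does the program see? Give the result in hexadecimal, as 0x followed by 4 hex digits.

12178 in 16-bit hexadecimal is 0x2F92.
Stored little-endian, the bytes at ascending addresses are 92 2F.
Read back as big-endian, the last byte is least significant, giving 0x922F.

0x922F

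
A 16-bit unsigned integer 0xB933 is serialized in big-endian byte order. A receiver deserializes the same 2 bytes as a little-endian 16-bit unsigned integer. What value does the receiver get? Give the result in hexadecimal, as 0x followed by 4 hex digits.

0x33B9

Stored big-endian, the bytes at ascending addresses are B9 33.
Read back as little-endian, the first byte is least significant, giving 0x33B9.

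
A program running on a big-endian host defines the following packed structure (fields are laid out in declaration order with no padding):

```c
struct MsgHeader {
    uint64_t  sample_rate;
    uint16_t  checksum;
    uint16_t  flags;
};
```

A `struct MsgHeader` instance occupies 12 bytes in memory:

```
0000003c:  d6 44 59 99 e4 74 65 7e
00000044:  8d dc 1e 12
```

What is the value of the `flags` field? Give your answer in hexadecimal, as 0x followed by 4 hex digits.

0x1E12

`flags` follows `sample_rate` (8 B), `checksum` (2 B), so it starts at offset 8 + 2 = 10 and occupies 2 bytes.
Bytes at offsets 10..11: 1E 12.
Big-endian stores the most-significant byte at the lowest address.
The bytes are already most-significant first: 0x1E12.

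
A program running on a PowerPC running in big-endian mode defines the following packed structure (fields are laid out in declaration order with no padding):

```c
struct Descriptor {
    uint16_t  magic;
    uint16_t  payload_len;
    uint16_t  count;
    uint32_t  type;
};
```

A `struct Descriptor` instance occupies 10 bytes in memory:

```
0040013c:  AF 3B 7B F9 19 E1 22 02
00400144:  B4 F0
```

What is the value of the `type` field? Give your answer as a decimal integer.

`type` follows `magic` (2 B), `payload_len` (2 B), `count` (2 B), so it starts at offset 2 + 2 + 2 = 6 and occupies 4 bytes.
Bytes at offsets 6..9: 22 02 B4 F0.
Big-endian: lowest address holds the most-significant byte.
The bytes are already most-significant first: 0x2202B4F0.
0x2202B4F0 = 570602736.

570602736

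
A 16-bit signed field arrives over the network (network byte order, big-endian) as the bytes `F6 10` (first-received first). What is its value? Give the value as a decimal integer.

-2544

Big-endian: lowest address holds the most-significant byte.
The bytes are already most-significant first: 0xF610.
Top bit is set, so as a signed 16-bit value this is 0xF610 − 2^16 = -2544.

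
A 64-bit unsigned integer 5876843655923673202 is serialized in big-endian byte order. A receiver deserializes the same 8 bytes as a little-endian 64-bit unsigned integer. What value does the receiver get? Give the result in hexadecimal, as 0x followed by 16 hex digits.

5876843655923673202 in 64-bit hexadecimal is 0x518EBE2B0FD6A872.
Stored big-endian, the bytes at ascending addresses are 51 8E BE 2B 0F D6 A8 72.
Read back as little-endian, the first byte is least significant, giving 0x72A8D60F2BBE8E51.

0x72A8D60F2BBE8E51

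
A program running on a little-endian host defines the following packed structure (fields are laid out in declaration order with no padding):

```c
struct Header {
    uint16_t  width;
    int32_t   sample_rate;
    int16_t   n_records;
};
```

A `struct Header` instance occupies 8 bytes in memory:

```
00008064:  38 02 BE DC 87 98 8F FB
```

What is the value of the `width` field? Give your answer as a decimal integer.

`width` is the first field, at byte offset 0, occupying 2 bytes.
Bytes at offsets 0..1: 38 02.
Little-endian: lowest address holds the least-significant byte.
Reassemble most-significant byte first: 02 38 → 0x0238.
0x0238 = 568.

568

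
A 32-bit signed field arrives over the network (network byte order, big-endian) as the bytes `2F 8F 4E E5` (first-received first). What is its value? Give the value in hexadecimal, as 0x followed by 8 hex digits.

Big-endian stores the most-significant byte at the lowest address.
The bytes are already most-significant first: 0x2F8F4EE5.

0x2F8F4EE5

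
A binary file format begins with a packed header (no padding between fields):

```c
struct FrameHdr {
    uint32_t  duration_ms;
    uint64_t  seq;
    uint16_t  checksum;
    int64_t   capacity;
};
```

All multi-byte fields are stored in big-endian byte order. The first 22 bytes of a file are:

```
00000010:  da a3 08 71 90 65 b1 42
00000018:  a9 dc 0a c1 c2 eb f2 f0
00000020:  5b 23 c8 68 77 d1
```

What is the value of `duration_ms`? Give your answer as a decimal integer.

3668117617

`duration_ms` is the first field, at byte offset 0, occupying 4 bytes.
Bytes at offsets 0..3: DA A3 08 71.
Big-endian: lowest address holds the most-significant byte.
The bytes are already most-significant first: 0xDAA30871.
0xDAA30871 = 3668117617.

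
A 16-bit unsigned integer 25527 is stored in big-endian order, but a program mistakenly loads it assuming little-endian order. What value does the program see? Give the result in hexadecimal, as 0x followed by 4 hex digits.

25527 in 16-bit hexadecimal is 0x63B7.
Stored big-endian, the bytes at ascending addresses are 63 B7.
Read back as little-endian, the first byte is least significant, giving 0xB763.

0xB763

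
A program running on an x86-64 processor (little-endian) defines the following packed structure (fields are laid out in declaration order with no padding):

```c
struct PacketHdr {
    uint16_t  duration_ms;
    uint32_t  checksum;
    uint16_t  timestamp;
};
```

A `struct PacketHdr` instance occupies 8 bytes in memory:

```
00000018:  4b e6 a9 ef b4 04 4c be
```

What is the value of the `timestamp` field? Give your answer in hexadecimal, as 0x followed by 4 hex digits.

`timestamp` follows `duration_ms` (2 B), `checksum` (4 B), so it starts at offset 2 + 4 = 6 and occupies 2 bytes.
Bytes at offsets 6..7: 4C BE.
In little-endian order the low byte comes first in memory.
Reassemble most-significant byte first: BE 4C → 0xBE4C.

0xBE4C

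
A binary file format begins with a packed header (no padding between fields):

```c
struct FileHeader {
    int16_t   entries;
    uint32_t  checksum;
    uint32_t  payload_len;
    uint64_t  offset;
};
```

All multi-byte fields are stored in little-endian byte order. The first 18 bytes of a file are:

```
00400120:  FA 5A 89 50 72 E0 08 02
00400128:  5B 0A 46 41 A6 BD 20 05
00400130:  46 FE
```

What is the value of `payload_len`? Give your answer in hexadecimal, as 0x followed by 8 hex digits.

`payload_len` follows `entries` (2 B), `checksum` (4 B), so it starts at offset 2 + 4 = 6 and occupies 4 bytes.
Bytes at offsets 6..9: 08 02 5B 0A.
In little-endian order the low byte comes first in memory.
Reassemble most-significant byte first: 0A 5B 02 08 → 0x0A5B0208.

0x0A5B0208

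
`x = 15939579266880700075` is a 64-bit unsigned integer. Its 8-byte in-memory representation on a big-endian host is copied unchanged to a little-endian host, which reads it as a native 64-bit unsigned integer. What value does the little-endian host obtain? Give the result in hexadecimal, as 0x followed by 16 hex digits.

0xABFE9A47E4C234DD

15939579266880700075 in 64-bit hexadecimal is 0xDD34C2E4479AFEAB.
Stored big-endian, the bytes at ascending addresses are DD 34 C2 E4 47 9A FE AB.
Read back as little-endian, the first byte is least significant, giving 0xABFE9A47E4C234DD.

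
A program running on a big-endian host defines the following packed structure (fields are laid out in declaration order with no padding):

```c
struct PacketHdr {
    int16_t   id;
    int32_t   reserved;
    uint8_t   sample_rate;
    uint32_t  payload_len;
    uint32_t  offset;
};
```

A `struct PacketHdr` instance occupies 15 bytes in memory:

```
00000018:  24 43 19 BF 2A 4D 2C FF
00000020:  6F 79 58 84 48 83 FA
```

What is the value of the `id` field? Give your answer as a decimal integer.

9283

`id` is the first field, at byte offset 0, occupying 2 bytes.
Bytes at offsets 0..1: 24 43.
Big-endian stores the most-significant byte at the lowest address.
The bytes are already most-significant first: 0x2443.
0x2443 = 9283.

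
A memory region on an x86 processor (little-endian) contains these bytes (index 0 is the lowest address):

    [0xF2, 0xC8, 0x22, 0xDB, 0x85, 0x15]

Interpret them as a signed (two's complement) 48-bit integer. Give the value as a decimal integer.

23664651323634

Little-endian: lowest address holds the least-significant byte.
Reassemble most-significant byte first: 15 85 DB 22 C8 F2 → 0x1585DB22C8F2.
0x1585DB22C8F2 = 23664651323634.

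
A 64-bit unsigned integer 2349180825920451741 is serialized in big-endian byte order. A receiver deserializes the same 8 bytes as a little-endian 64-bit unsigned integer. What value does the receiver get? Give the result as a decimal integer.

2349180825920451741 in 64-bit hexadecimal is 0x2099F783C225B49D.
Stored big-endian, the bytes at ascending addresses are 20 99 F7 83 C2 25 B4 9D.
Read back as little-endian, the first byte is least significant, giving 0x9DB425C283F79920.
0x9DB425C283F79920 = 11363749277130529056.

11363749277130529056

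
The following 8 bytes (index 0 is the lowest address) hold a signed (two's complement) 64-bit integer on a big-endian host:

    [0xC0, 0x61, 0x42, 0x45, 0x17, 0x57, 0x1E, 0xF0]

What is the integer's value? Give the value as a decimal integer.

In big-endian order the high byte comes first in memory.
The bytes are already most-significant first: 0xC061424517571EF0.
Top bit is set, so as a signed 64-bit value this is 0xC061424517571EF0 − 2^64 = -4584310081174692112.

-4584310081174692112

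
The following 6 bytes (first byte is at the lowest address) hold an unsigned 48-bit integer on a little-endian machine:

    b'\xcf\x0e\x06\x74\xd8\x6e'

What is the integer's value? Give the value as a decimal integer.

121875938545359

In little-endian order the low byte comes first in memory.
Reassemble most-significant byte first: 6E D8 74 06 0E CF → 0x6ED874060ECF.
0x6ED874060ECF = 121875938545359.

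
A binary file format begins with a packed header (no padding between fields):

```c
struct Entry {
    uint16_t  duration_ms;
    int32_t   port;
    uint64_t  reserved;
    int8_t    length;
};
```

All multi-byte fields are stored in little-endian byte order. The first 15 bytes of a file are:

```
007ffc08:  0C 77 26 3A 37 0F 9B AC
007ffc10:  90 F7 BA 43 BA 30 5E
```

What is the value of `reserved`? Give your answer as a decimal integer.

3511193329785154715

`reserved` follows `duration_ms` (2 B), `port` (4 B), so it starts at offset 2 + 4 = 6 and occupies 8 bytes.
Bytes at offsets 6..13: 9B AC 90 F7 BA 43 BA 30.
In little-endian order the low byte comes first in memory.
Reassemble most-significant byte first: 30 BA 43 BA F7 90 AC 9B → 0x30BA43BAF790AC9B.
0x30BA43BAF790AC9B = 3511193329785154715.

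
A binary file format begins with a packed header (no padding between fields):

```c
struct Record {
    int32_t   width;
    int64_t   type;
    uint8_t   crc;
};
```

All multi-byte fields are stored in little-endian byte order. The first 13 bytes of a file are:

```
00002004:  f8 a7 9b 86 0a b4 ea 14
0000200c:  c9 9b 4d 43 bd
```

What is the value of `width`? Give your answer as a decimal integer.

`width` is the first field, at byte offset 0, occupying 4 bytes.
Bytes at offsets 0..3: F8 A7 9B 86.
In little-endian order the low byte comes first in memory.
Reassemble most-significant byte first: 86 9B A7 F8 → 0x869BA7F8.
Top bit is set, so as a signed 32-bit value this is 0x869BA7F8 − 2^32 = -2036619272.

-2036619272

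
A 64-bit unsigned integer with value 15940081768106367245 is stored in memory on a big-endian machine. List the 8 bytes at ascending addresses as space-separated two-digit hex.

15940081768106367245 in hexadecimal, padded to 64 bits, is 0xDD368BE9F6A9190D.
Split into bytes (most-significant first): DD 36 8B E9 F6 A9 19 0D.
Big-endian stores the most-significant byte at the lowest address.
So the memory order matches the most-significant-first order: DD 36 8B E9 F6 A9 19 0D.

DD 36 8B E9 F6 A9 19 0D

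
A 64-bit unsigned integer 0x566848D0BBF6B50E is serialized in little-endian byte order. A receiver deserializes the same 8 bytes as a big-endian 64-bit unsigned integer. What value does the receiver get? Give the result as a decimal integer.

1060024573829343318

Stored little-endian, the bytes at ascending addresses are 0E B5 F6 BB D0 48 68 56.
Read back as big-endian, the last byte is least significant, giving 0x0EB5F6BBD0486856.
0x0EB5F6BBD0486856 = 1060024573829343318.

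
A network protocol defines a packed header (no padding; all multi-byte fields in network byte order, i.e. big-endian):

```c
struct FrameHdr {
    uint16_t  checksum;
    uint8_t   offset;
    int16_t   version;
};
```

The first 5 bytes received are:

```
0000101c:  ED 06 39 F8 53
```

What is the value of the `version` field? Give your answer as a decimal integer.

-1965

`version` follows `checksum` (2 B), `offset` (1 B), so it starts at offset 2 + 1 = 3 and occupies 2 bytes.
Bytes at offsets 3..4: F8 53.
Big-endian: lowest address holds the most-significant byte.
The bytes are already most-significant first: 0xF853.
Top bit is set, so as a signed 16-bit value this is 0xF853 − 2^16 = -1965.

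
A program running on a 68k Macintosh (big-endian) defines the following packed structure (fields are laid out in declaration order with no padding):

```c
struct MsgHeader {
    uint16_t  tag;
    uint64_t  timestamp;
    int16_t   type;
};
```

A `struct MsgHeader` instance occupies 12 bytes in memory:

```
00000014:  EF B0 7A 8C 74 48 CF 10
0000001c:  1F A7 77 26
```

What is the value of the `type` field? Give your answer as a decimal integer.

`type` follows `tag` (2 B), `timestamp` (8 B), so it starts at offset 2 + 8 = 10 and occupies 2 bytes.
Bytes at offsets 10..11: 77 26.
Big-endian: lowest address holds the most-significant byte.
The bytes are already most-significant first: 0x7726.
0x7726 = 30502.

30502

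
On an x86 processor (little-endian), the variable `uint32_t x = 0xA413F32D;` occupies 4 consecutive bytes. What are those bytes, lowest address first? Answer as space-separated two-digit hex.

2D F3 13 A4

Split into bytes (most-significant first): A4 13 F3 2D.
Little-endian: lowest address holds the least-significant byte.
So at ascending addresses the bytes are 2D F3 13 A4.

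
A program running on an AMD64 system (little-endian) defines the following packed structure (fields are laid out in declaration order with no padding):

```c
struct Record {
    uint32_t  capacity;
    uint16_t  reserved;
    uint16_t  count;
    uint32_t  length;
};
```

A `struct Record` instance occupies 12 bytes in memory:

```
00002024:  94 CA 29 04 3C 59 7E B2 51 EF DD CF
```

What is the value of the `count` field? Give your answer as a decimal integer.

`count` follows `capacity` (4 B), `reserved` (2 B), so it starts at offset 4 + 2 = 6 and occupies 2 bytes.
Bytes at offsets 6..7: 7E B2.
Little-endian: lowest address holds the least-significant byte.
Reassemble most-significant byte first: B2 7E → 0xB27E.
0xB27E = 45694.

45694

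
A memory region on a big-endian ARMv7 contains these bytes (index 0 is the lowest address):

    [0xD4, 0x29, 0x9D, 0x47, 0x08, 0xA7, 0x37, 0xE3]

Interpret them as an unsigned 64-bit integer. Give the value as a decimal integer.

In big-endian order the high byte comes first in memory.
The bytes are already most-significant first: 0xD4299D4708A737E3.
0xD4299D4708A737E3 = 15287923338499274723.

15287923338499274723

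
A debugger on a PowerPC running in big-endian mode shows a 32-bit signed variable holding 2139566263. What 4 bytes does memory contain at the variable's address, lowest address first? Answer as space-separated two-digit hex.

2139566263 in hexadecimal, padded to 32 bits, is 0x7F8730B7.
Split into bytes (most-significant first): 7F 87 30 B7.
Big-endian: lowest address holds the most-significant byte.
So the memory order matches the most-significant-first order: 7F 87 30 B7.

7F 87 30 B7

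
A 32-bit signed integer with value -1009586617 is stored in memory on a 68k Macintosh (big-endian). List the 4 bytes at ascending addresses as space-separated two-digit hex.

C3 D2 EE 47

Two's complement of -1009586617 in 32 bits: 1009586617 = 0x3C2D11B9; invert → 0xC3D2EE46; add 1 → 0xC3D2EE47.
Split into bytes (most-significant first): C3 D2 EE 47.
Big-endian: lowest address holds the most-significant byte.
So the memory order matches the most-significant-first order: C3 D2 EE 47.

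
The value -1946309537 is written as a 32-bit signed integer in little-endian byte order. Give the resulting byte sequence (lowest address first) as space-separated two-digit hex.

Two's complement of -1946309537 in 32 bits: 1946309537 = 0x740253A1; invert → 0x8BFDAC5E; add 1 → 0x8BFDAC5F.
Split into bytes (most-significant first): 8B FD AC 5F.
Little-endian: lowest address holds the least-significant byte.
So at ascending addresses the bytes are 5F AC FD 8B.

5F AC FD 8B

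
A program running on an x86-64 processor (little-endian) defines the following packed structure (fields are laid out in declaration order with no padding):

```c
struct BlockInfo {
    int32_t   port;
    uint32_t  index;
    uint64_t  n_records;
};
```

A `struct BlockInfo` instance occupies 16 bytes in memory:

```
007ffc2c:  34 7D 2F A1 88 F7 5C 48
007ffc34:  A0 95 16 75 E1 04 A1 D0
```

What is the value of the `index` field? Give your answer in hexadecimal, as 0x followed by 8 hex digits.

`index` follows `port` (4 bytes), so it starts at byte offset 4 and occupies 4 bytes.
Bytes at offsets 4..7: 88 F7 5C 48.
In little-endian order the low byte comes first in memory.
Reassemble most-significant byte first: 48 5C F7 88 → 0x485CF788.

0x485CF788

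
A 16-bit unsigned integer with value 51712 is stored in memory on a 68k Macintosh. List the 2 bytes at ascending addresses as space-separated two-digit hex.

51712 in hexadecimal, padded to 16 bits, is 0xCA00.
Split into bytes (most-significant first): CA 00.
Big-endian: lowest address holds the most-significant byte.
So the memory order matches the most-significant-first order: CA 00.

CA 00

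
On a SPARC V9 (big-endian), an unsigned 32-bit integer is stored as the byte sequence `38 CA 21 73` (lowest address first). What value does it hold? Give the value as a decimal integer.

952770931

Big-endian stores the most-significant byte at the lowest address.
The bytes are already most-significant first: 0x38CA2173.
0x38CA2173 = 952770931.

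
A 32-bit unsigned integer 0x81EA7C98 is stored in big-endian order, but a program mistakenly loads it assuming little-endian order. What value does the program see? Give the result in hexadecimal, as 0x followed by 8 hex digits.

Stored big-endian, the bytes at ascending addresses are 81 EA 7C 98.
Read back as little-endian, the first byte is least significant, giving 0x987CEA81.

0x987CEA81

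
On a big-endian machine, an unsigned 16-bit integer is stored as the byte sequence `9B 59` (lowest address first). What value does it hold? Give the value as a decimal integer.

In big-endian order the high byte comes first in memory.
The bytes are already most-significant first: 0x9B59.
0x9B59 = 39769.

39769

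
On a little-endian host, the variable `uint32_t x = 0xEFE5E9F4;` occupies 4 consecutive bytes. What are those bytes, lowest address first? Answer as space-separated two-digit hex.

Split into bytes (most-significant first): EF E5 E9 F4.
Little-endian stores the least-significant byte at the lowest address.
So at ascending addresses the bytes are F4 E9 E5 EF.

F4 E9 E5 EF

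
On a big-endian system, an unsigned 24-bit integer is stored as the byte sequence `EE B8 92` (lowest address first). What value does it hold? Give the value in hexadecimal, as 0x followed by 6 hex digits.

0xEEB892

Big-endian: lowest address holds the most-significant byte.
The bytes are already most-significant first: 0xEEB892.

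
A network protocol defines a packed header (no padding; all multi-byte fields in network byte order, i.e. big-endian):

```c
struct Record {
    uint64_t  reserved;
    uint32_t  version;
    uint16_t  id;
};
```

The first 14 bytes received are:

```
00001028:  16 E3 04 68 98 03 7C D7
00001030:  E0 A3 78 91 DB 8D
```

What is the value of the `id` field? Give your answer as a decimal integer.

`id` follows `reserved` (8 B), `version` (4 B), so it starts at offset 8 + 4 = 12 and occupies 2 bytes.
Bytes at offsets 12..13: DB 8D.
Big-endian stores the most-significant byte at the lowest address.
The bytes are already most-significant first: 0xDB8D.
0xDB8D = 56205.

56205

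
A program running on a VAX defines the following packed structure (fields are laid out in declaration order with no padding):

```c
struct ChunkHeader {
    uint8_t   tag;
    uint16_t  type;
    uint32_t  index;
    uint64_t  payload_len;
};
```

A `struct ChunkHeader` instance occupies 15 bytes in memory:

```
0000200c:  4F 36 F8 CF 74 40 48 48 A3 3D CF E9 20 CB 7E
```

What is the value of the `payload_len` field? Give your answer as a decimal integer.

`payload_len` follows `tag` (1 B), `type` (2 B), `index` (4 B), so it starts at offset 1 + 2 + 4 = 7 and occupies 8 bytes.
Bytes at offsets 7..14: 48 A3 3D CF E9 20 CB 7E.
Little-endian: lowest address holds the least-significant byte.
Reassemble most-significant byte first: 7E CB 20 E9 CF 3D A3 48 → 0x7ECB20E9CF3DA348.
0x7ECB20E9CF3DA348 = 9136432457627575112.

9136432457627575112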